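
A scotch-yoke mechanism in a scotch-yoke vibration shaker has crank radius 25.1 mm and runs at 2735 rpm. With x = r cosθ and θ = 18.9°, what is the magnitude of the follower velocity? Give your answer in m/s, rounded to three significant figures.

2.33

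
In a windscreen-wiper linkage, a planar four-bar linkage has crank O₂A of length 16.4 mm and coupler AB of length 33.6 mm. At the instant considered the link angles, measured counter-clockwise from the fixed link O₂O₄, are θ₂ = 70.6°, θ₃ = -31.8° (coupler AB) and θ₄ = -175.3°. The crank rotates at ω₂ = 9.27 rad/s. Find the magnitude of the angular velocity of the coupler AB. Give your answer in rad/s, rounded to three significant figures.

ω₂ = 9.27 rad/s
Differentiating the loop-closure r₂e^{iθ₂}+r₃e^{iθ₃}=r₁+r₄e^{iθ₄} gives r₂ω₂e^{iθ₂}+r₃ω₃e^{iθ₃}=r₄ω₄e^{iθ₄}.
Eliminating the other unknown: ω₃ = r₂ω₂ sin(θ₄−θ₂) / [r₃ sin(θ₃−θ₄)].
Numerator sine = +0.91283; denominator sine = +0.59482.
Result = 0.0164·9.27·(+0.91283) / (0.0336·(+0.59482)) = +6.9437 rad/s; magnitude 6.9437 rad/s.

6.94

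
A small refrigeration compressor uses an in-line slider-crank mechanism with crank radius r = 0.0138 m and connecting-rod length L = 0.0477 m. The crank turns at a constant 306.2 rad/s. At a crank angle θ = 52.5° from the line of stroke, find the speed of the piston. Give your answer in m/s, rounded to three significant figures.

3.96

ω = 306.2 rad/s
For an in-line slider-crank, x = r cosθ + √(L² − r² sin²θ), so v = −rω sinθ·[1 + r cosθ/√(L² − r² sin²θ)].
With r = 0.0138 m, L = 0.0477 m, θ = 52.5°: √(L² − r² sin²θ) = 0.046427 m.
v = −0.0138·306.2·0.79335·[1 + 0.0138·0.60876/0.046427] = -3.959 m/s.
|v| = 3.959 m/s.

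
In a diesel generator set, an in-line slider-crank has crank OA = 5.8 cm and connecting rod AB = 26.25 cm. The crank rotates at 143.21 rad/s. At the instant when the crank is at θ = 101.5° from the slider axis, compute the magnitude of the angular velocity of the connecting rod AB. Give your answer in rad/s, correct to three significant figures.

ω = 143.2 rad/s
The rod makes angle φ with the slider axis where L sinφ = r sinθ; differentiating, L cosφ·φ̇ = r ω cosθ.
L cosφ = √(L² − r² sin²θ) = 0.25627 m.
|ω_rod| = r ω |cosθ| / √(L² − r² sin²θ) = 0.058·143.2·0.19937/0.25627 = 6.4618 rad/s.

6.46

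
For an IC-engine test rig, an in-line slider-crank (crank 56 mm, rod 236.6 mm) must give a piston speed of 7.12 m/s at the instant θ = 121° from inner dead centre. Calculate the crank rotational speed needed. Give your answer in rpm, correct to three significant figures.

For an in-line slider-crank, |v_piston| = rω|sinθ|·[1 + r cosθ/√(L² − r² sin²θ)].
With r = 0.056 m, L = 0.2366 m, θ = 121°: the bracketed kinematic factor |dx/dθ| = 0.042026 m.
ω = v/|dx/dθ| = 7.12/0.042026 = 169.42 rad/s.
N = 60ω/(2π) = 1617.8 rpm.

1620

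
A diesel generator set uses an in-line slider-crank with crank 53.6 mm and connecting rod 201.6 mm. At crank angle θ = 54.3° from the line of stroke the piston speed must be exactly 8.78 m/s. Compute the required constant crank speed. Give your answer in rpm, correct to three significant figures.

For an in-line slider-crank, |v_piston| = rω|sinθ|·[1 + r cosθ/√(L² − r² sin²θ)].
With r = 0.0536 m, L = 0.2016 m, θ = 54.3°: the bracketed kinematic factor |dx/dθ| = 0.050444 m.
ω = v/|dx/dθ| = 8.78/0.050444 = 174.05 rad/s.
N = 60ω/(2π) = 1662.1 rpm.

1660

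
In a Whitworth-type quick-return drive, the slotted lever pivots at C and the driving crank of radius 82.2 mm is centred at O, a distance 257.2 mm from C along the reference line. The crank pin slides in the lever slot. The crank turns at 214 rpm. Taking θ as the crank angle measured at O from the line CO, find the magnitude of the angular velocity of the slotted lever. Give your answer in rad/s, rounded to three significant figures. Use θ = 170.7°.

ω = 22.41 rad/s (from 214 rpm).
Crank pin A relative to C: A = (d + r cosθ, r sinθ); lever angle φ = atan2(r sinθ, d + r cosθ).
Differentiating tanφ: φ̇ = rω(d cosθ + r)/(d² + r² + 2dr cosθ).
d² + r² + 2dr cosθ = |CA|² = 0.0311808 m²;  d cosθ + r = -0.17162 m.
|ω_lever| = |0.0822·22.41·-0.17162| / 0.0311808 = 10.139 rad/s.

10.1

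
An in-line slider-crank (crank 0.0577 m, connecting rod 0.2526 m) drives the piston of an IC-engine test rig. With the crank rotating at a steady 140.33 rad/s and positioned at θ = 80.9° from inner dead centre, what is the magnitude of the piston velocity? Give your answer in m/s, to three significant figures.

8.29

ω = 140.3 rad/s
For an in-line slider-crank, x = r cosθ + √(L² − r² sin²θ), so v = −rω sinθ·[1 + r cosθ/√(L² − r² sin²θ)].
With r = 0.0577 m, L = 0.2526 m, θ = 80.9°: √(L² − r² sin²θ) = 0.24609 m.
v = −0.0577·140.3·0.98741·[1 + 0.0577·0.15816/0.24609] = -8.2916 m/s.
|v| = 8.2916 m/s.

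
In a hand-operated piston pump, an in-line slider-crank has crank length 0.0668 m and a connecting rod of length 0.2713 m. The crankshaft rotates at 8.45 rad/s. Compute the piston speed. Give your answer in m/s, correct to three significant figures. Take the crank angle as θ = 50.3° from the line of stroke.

ω = 8.45 rad/s
For an in-line slider-crank, x = r cosθ + √(L² − r² sin²θ), so v = −rω sinθ·[1 + r cosθ/√(L² − r² sin²θ)].
With r = 0.0668 m, L = 0.2713 m, θ = 50.3°: √(L² − r² sin²θ) = 0.26639 m.
v = −0.0668·8.45·0.76940·[1 + 0.0668·0.63877/0.26639] = -0.50386 m/s.
|v| = 0.50386 m/s.

0.504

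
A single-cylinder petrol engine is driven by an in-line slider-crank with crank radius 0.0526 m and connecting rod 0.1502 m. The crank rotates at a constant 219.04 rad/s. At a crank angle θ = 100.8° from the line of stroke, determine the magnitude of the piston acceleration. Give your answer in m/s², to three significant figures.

1340

ω = 219 rad/s
x(θ) = r cosθ + √(L² − r² sin²θ); with ω constant, a = ω²·d²x/dθ².
d²x/dθ² = −r cosθ − r²(cos2θ)/√u − r⁴ sin²2θ/(4u^{3/2}),  u = L² − r² sin²θ = 0.0198904 m².
Substituting r = 0.0526 m, L = 0.1502 m, θ = 100.8°: d²x/dθ² = +0.028004 m.
a = ω²·d²x/dθ² = (219)²·(+0.028004) = +1343.6 m/s²;  |a| = 1343.6 m/s².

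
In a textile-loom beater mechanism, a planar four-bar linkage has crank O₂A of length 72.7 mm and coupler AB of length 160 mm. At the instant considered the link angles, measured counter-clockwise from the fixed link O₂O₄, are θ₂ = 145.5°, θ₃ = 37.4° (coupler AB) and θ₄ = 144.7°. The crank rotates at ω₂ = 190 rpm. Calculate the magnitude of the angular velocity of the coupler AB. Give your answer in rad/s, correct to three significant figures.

0.132

ω₂ = 19.9 rad/s (from 190 rpm).
Differentiating the loop-closure r₂e^{iθ₂}+r₃e^{iθ₃}=r₁+r₄e^{iθ₄} gives r₂ω₂e^{iθ₂}+r₃ω₃e^{iθ₃}=r₄ω₄e^{iθ₄}.
Eliminating the other unknown: ω₃ = r₂ω₂ sin(θ₄−θ₂) / [r₃ sin(θ₃−θ₄)].
Numerator sine = -0.01396; denominator sine = -0.95476.
Result = 0.0727·19.9·(-0.01396) / (0.16·(-0.95476)) = +0.13221 rad/s; magnitude 0.13221 rad/s.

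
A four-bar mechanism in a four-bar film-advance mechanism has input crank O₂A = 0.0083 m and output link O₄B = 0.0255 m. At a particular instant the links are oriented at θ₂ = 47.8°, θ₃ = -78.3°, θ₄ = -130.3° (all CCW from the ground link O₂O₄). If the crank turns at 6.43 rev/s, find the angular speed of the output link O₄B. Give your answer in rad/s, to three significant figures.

ω₂ = 40.4 rad/s (from 6.43 rev/s).
Differentiating the loop-closure r₂e^{iθ₂}+r₃e^{iθ₃}=r₁+r₄e^{iθ₄} gives r₂ω₂e^{iθ₂}+r₃ω₃e^{iθ₃}=r₄ω₄e^{iθ₄}.
Eliminating the other unknown: ω₄ = r₂ω₂ sin(θ₂−θ₃) / [r₄ sin(θ₄−θ₃)].
Numerator sine = +0.80799; denominator sine = -0.78801.
Result = 0.0083·40.4·(+0.80799) / (0.0255·(-0.78801)) = -13.483 rad/s; magnitude 13.483 rad/s.

13.5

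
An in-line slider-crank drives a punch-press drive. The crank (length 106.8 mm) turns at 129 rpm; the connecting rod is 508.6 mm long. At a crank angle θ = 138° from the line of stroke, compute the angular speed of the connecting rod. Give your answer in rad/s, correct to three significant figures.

ω = 13.51 rad/s (converted from 129 rpm).
The rod makes angle φ with the slider axis where L sinφ = r sinθ; differentiating, L cosφ·φ̇ = r ω cosθ.
L cosφ = √(L² − r² sin²θ) = 0.50355 m.
|ω_rod| = r ω |cosθ| / √(L² − r² sin²θ) = 0.1068·13.51·0.74314/0.50355 = 2.1292 rad/s.

2.13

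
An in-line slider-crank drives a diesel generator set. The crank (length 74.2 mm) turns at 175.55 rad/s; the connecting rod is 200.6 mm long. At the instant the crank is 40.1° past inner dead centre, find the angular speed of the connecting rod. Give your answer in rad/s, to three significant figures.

51.1

ω = 175.6 rad/s
The rod makes angle φ with the slider axis where L sinφ = r sinθ; differentiating, L cosφ·φ̇ = r ω cosθ.
L cosφ = √(L² − r² sin²θ) = 0.19482 m.
|ω_rod| = r ω |cosθ| / √(L² − r² sin²θ) = 0.0742·175.6·0.76492/0.19482 = 51.142 rad/s.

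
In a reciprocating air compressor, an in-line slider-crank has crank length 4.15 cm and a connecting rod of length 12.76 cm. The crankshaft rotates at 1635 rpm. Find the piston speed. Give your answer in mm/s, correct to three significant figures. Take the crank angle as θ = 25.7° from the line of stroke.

3990

ω = 2π·1635/60 = 171.2 rad/s
For an in-line slider-crank, x = r cosθ + √(L² − r² sin²θ), so v = −rω sinθ·[1 + r cosθ/√(L² − r² sin²θ)].
With r = 0.0415 m, L = 0.1276 m, θ = 25.7°: √(L² − r² sin²θ) = 0.12632 m.
v = −0.0415·171.2·0.43366·[1 + 0.0415·0.90108/0.12632] = -3.9935 m/s.
|v| = 3.9935 m/s = 3993.5 mm/s.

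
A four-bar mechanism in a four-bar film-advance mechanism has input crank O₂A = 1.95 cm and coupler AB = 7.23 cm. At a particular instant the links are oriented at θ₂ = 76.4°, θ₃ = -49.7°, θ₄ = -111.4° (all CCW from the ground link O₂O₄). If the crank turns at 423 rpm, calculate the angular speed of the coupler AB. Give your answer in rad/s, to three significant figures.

1.84

ω₂ = 44.3 rad/s (from 423 rpm).
Differentiating the loop-closure r₂e^{iθ₂}+r₃e^{iθ₃}=r₁+r₄e^{iθ₄} gives r₂ω₂e^{iθ₂}+r₃ω₃e^{iθ₃}=r₄ω₄e^{iθ₄}.
Eliminating the other unknown: ω₃ = r₂ω₂ sin(θ₄−θ₂) / [r₃ sin(θ₃−θ₄)].
Numerator sine = +0.13572; denominator sine = +0.88048.
Result = 0.0195·44.3·(+0.13572) / (0.0723·(+0.88048)) = +1.8415 rad/s; magnitude 1.8415 rad/s.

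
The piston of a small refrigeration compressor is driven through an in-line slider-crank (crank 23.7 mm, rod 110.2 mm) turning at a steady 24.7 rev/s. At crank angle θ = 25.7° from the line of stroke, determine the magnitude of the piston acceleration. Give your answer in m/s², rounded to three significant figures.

592

ω = 2π·24.7 = 155.2 rad/s
x(θ) = r cosθ + √(L² − r² sin²θ); with ω constant, a = ω²·d²x/dθ².
d²x/dθ² = −r cosθ − r²(cos2θ)/√u − r⁴ sin²2θ/(4u^{3/2}),  u = L² − r² sin²θ = 0.0120384 m².
Substituting r = 0.0237 m, L = 0.1102 m, θ = 25.7°: d²x/dθ² = -0.024586 m.
a = ω²·d²x/dθ² = (155.2)²·(-0.024586) = -592.16 m/s²;  |a| = 592.16 m/s².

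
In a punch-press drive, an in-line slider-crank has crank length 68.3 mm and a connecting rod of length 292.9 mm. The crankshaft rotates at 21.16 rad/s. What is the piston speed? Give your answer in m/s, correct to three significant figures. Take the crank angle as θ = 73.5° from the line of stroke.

1.48

ω = 21.16 rad/s
For an in-line slider-crank, x = r cosθ + √(L² − r² sin²θ), so v = −rω sinθ·[1 + r cosθ/√(L² − r² sin²θ)].
With r = 0.0683 m, L = 0.2929 m, θ = 73.5°: √(L² − r² sin²θ) = 0.28549 m.
v = −0.0683·21.16·0.95882·[1 + 0.0683·0.28402/0.28549] = -1.4799 m/s.
|v| = 1.4799 m/s.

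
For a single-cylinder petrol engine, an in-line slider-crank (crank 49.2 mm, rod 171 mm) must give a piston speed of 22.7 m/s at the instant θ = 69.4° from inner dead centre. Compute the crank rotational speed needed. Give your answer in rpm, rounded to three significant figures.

For an in-line slider-crank, |v_piston| = rω|sinθ|·[1 + r cosθ/√(L² − r² sin²θ)].
With r = 0.0492 m, L = 0.171 m, θ = 69.4°: the bracketed kinematic factor |dx/dθ| = 0.050895 m.
ω = v/|dx/dθ| = 22.7/0.050895 = 446.02 rad/s.
N = 60ω/(2π) = 4259.1 rpm.

4260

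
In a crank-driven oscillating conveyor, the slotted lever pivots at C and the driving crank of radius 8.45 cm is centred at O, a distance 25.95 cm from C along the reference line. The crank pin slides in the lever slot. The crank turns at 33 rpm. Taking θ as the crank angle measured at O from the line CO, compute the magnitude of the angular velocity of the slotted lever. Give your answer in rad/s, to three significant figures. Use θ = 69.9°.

0.566

ω = 3.456 rad/s (from 33 rpm).
Crank pin A relative to C: A = (d + r cosθ, r sinθ); lever angle φ = atan2(r sinθ, d + r cosθ).
Differentiating tanφ: φ̇ = rω(d cosθ + r)/(d² + r² + 2dr cosθ).
d² + r² + 2dr cosθ = |CA|² = 0.0895519 m²;  d cosθ + r = +0.17368 m.
|ω_lever| = |0.0845·3.456·+0.17368| / 0.0895519 = 0.56634 rad/s.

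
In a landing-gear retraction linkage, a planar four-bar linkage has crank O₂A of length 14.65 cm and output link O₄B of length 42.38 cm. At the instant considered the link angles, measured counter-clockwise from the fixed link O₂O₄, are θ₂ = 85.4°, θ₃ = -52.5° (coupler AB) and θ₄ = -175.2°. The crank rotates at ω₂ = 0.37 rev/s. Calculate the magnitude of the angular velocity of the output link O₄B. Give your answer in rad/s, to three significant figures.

0.640

ω₂ = 2.325 rad/s (from 0.37 rev/s).
Differentiating the loop-closure r₂e^{iθ₂}+r₃e^{iθ₃}=r₁+r₄e^{iθ₄} gives r₂ω₂e^{iθ₂}+r₃ω₃e^{iθ₃}=r₄ω₄e^{iθ₄}.
Eliminating the other unknown: ω₄ = r₂ω₂ sin(θ₂−θ₃) / [r₄ sin(θ₄−θ₃)].
Numerator sine = +0.67043; denominator sine = -0.84151.
Result = 0.1465·2.325·(+0.67043) / (0.4238·(-0.84151)) = -0.64025 rad/s; magnitude 0.64025 rad/s.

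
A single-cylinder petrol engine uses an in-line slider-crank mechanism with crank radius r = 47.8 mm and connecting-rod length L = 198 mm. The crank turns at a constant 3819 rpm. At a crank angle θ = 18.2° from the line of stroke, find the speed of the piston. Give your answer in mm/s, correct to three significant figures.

7340

ω = 2π·3819/60 = 399.9 rad/s
For an in-line slider-crank, x = r cosθ + √(L² − r² sin²θ), so v = −rω sinθ·[1 + r cosθ/√(L² − r² sin²θ)].
With r = 0.0478 m, L = 0.198 m, θ = 18.2°: √(L² − r² sin²θ) = 0.19744 m.
v = −0.0478·399.9·0.31233·[1 + 0.0478·0.94997/0.19744] = -7.3439 m/s.
|v| = 7.3439 m/s = 7343.9 mm/s.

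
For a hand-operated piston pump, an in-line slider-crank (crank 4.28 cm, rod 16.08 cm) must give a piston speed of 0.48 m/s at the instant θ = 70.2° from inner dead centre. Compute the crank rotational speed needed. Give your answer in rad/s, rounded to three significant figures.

For an in-line slider-crank, |v_piston| = rω|sinθ|·[1 + r cosθ/√(L² − r² sin²θ)].
With r = 0.0428 m, L = 0.1608 m, θ = 70.2°: the bracketed kinematic factor |dx/dθ| = 0.04402 m.
ω = v/|dx/dθ| = 0.48/0.04402 = 10.904 rad/s.

10.9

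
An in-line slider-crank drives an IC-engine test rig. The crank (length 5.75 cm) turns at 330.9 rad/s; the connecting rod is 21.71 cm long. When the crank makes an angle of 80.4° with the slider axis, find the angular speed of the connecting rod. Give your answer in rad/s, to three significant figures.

ω = 330.9 rad/s
The rod makes angle φ with the slider axis where L sinφ = r sinθ; differentiating, L cosφ·φ̇ = r ω cosθ.
L cosφ = √(L² − r² sin²θ) = 0.20957 m.
|ω_rod| = r ω |cosθ| / √(L² − r² sin²θ) = 0.0575·330.9·0.16677/0.20957 = 15.141 rad/s.

15.1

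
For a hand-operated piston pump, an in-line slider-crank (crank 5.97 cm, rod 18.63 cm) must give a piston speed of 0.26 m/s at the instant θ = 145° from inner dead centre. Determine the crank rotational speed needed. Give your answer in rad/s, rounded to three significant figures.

For an in-line slider-crank, |v_piston| = rω|sinθ|·[1 + r cosθ/√(L² − r² sin²θ)].
With r = 0.0597 m, L = 0.1863 m, θ = 145°: the bracketed kinematic factor |dx/dθ| = 0.025098 m.
ω = v/|dx/dθ| = 0.26/0.025098 = 10.359 rad/s.

10.4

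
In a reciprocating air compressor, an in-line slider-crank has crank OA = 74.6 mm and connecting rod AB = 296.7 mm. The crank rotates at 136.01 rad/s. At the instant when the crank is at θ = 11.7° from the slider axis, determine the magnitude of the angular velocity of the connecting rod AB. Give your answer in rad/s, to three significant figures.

33.5

ω = 136 rad/s
The rod makes angle φ with the slider axis where L sinφ = r sinθ; differentiating, L cosφ·φ̇ = r ω cosθ.
L cosφ = √(L² − r² sin²θ) = 0.29631 m.
|ω_rod| = r ω |cosθ| / √(L² − r² sin²θ) = 0.0746·136·0.97922/0.29631 = 33.53 rad/s.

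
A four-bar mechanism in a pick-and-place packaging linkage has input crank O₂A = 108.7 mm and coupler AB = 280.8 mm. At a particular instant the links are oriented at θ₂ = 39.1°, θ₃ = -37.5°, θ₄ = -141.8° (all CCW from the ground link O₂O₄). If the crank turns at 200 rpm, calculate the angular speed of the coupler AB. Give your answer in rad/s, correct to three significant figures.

0.131

ω₂ = 20.94 rad/s (from 200 rpm).
Differentiating the loop-closure r₂e^{iθ₂}+r₃e^{iθ₃}=r₁+r₄e^{iθ₄} gives r₂ω₂e^{iθ₂}+r₃ω₃e^{iθ₃}=r₄ω₄e^{iθ₄}.
Eliminating the other unknown: ω₃ = r₂ω₂ sin(θ₄−θ₂) / [r₃ sin(θ₃−θ₄)].
Numerator sine = +0.01571; denominator sine = +0.96902.
Result = 0.1087·20.94·(+0.01571) / (0.2808·(+0.96902)) = +0.13142 rad/s; magnitude 0.13142 rad/s.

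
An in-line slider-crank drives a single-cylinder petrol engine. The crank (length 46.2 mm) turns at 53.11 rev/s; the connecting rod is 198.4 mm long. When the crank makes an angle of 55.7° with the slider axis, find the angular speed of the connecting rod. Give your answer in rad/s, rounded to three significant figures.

44.6

ω = 333.7 rad/s (converted from 53.11 rev/s).
The rod makes angle φ with the slider axis where L sinφ = r sinθ; differentiating, L cosφ·φ̇ = r ω cosθ.
L cosφ = √(L² − r² sin²θ) = 0.19469 m.
|ω_rod| = r ω |cosθ| / √(L² − r² sin²θ) = 0.0462·333.7·0.56353/0.19469 = 44.623 rad/s.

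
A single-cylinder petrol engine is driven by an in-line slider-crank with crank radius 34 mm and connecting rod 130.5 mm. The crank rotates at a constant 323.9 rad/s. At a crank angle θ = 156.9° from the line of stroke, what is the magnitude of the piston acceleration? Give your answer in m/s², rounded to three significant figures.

2630

ω = 323.9 rad/s
x(θ) = r cosθ + √(L² − r² sin²θ); with ω constant, a = ω²·d²x/dθ².
d²x/dθ² = −r cosθ − r²(cos2θ)/√u − r⁴ sin²2θ/(4u^{3/2}),  u = L² − r² sin²θ = 0.0168523 m².
Substituting r = 0.034 m, L = 0.1305 m, θ = 156.9°: d²x/dθ² = +0.025031 m.
a = ω²·d²x/dθ² = (323.9)²·(+0.025031) = +2626 m/s²;  |a| = 2626 m/s².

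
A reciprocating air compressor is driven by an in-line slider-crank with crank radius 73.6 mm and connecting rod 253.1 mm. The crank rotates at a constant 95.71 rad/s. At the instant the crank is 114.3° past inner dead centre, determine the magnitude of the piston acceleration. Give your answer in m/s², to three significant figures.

409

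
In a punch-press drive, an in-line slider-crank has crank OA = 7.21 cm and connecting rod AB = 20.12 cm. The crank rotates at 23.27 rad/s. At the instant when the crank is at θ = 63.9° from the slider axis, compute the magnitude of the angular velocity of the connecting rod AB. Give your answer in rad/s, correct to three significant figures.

ω = 23.27 rad/s
The rod makes angle φ with the slider axis where L sinφ = r sinθ; differentiating, L cosφ·φ̇ = r ω cosθ.
L cosφ = √(L² − r² sin²θ) = 0.1905 m.
|ω_rod| = r ω |cosθ| / √(L² − r² sin²θ) = 0.0721·23.27·0.43994/0.1905 = 3.8747 rad/s.

3.87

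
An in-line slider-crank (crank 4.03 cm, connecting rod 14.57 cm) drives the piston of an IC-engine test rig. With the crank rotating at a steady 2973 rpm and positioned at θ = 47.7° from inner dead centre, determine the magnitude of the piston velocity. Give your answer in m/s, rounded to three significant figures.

11.0

ω = 2π·2973/60 = 311.3 rad/s
For an in-line slider-crank, x = r cosθ + √(L² − r² sin²θ), so v = −rω sinθ·[1 + r cosθ/√(L² − r² sin²θ)].
With r = 0.0403 m, L = 0.1457 m, θ = 47.7°: √(L² − r² sin²θ) = 0.14262 m.
v = −0.0403·311.3·0.73963·[1 + 0.0403·0.67301/0.14262] = -11.045 m/s.
|v| = 11.045 m/s.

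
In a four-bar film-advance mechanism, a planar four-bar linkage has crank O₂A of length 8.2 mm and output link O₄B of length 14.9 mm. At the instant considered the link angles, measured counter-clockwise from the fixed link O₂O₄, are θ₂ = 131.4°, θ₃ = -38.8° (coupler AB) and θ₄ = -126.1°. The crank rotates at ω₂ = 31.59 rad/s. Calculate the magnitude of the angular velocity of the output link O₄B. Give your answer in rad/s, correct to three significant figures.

2.96

ω₂ = 31.59 rad/s
Differentiating the loop-closure r₂e^{iθ₂}+r₃e^{iθ₃}=r₁+r₄e^{iθ₄} gives r₂ω₂e^{iθ₂}+r₃ω₃e^{iθ₃}=r₄ω₄e^{iθ₄}.
Eliminating the other unknown: ω₄ = r₂ω₂ sin(θ₂−θ₃) / [r₄ sin(θ₄−θ₃)].
Numerator sine = +0.17021; denominator sine = -0.99889.
Result = 0.0082·31.59·(+0.17021) / (0.0149·(-0.99889)) = -2.9624 rad/s; magnitude 2.9624 rad/s.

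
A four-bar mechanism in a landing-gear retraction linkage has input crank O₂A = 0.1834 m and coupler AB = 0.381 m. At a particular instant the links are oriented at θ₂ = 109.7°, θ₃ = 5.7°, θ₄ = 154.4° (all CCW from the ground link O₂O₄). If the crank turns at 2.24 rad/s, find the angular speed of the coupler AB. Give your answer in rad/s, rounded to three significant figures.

ω₂ = 2.24 rad/s
Differentiating the loop-closure r₂e^{iθ₂}+r₃e^{iθ₃}=r₁+r₄e^{iθ₄} gives r₂ω₂e^{iθ₂}+r₃ω₃e^{iθ₃}=r₄ω₄e^{iθ₄}.
Eliminating the other unknown: ω₃ = r₂ω₂ sin(θ₄−θ₂) / [r₃ sin(θ₃−θ₄)].
Numerator sine = +0.70339; denominator sine = -0.51952.
Result = 0.1834·2.24·(+0.70339) / (0.381·(-0.51952)) = -1.4599 rad/s; magnitude 1.4599 rad/s.

1.46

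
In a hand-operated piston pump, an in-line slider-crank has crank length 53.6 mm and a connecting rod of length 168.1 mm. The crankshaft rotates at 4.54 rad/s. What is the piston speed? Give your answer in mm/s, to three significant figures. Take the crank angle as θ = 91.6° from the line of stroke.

ω = 4.54 rad/s
For an in-line slider-crank, x = r cosθ + √(L² − r² sin²θ), so v = −rω sinθ·[1 + r cosθ/√(L² − r² sin²θ)].
With r = 0.0536 m, L = 0.1681 m, θ = 91.6°: √(L² − r² sin²θ) = 0.15933 m.
v = −0.0536·4.54·0.99961·[1 + 0.0536·-0.02792/0.15933] = -0.24096 m/s.
|v| = 0.24096 m/s = 240.96 mm/s.

241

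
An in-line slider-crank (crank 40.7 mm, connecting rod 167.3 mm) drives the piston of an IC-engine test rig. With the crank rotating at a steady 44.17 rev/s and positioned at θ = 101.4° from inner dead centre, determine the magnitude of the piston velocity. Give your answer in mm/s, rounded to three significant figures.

10500

ω = 2π·44.2 = 277.5 rad/s
For an in-line slider-crank, x = r cosθ + √(L² − r² sin²θ), so v = −rω sinθ·[1 + r cosθ/√(L² − r² sin²θ)].
With r = 0.0407 m, L = 0.1673 m, θ = 101.4°: √(L² − r² sin²θ) = 0.16247 m.
v = −0.0407·277.5·0.98027·[1 + 0.0407·-0.19766/0.16247] = -10.524 m/s.
|v| = 10.524 m/s = 10524 mm/s.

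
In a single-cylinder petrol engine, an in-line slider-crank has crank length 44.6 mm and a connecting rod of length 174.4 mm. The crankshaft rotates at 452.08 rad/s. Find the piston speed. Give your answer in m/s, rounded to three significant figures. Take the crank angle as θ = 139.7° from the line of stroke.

ω = 452.1 rad/s
For an in-line slider-crank, x = r cosθ + √(L² − r² sin²θ), so v = −rω sinθ·[1 + r cosθ/√(L² − r² sin²θ)].
With r = 0.0446 m, L = 0.1744 m, θ = 139.7°: √(L² − r² sin²θ) = 0.172 m.
v = −0.0446·452.1·0.64679·[1 + 0.0446·-0.76267/0.172] = -10.462 m/s.
|v| = 10.462 m/s.

10.5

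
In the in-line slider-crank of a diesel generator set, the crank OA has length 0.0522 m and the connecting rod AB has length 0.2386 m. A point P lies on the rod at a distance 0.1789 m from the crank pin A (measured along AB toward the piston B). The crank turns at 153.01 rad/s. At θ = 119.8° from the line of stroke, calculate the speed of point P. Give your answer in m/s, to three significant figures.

ω = 153 rad/s.  Crank-pin speed |V_A| = rω = 7.9871 m/s, perpendicular to OA.
Rod angle: sinφ = −(r/L) sinθ ⇒ φ = -10.944°; ω_rod = −rω cosθ/√(L²−r²sin²θ) = +16.944 rad/s.
V_P = V_A + ω_rod × AP, with AP = 0.1789 m along the rod.
Components: V_Px = −rω sinθ − a·ω_rod·sinφ = -6.3555 m/s;  V_Py = rω cosθ + a·ω_rod·cosφ = -0.99318 m/s.
|V_P| = √(V_Px² + V_Py²) = 6.4326 m/s.

6.43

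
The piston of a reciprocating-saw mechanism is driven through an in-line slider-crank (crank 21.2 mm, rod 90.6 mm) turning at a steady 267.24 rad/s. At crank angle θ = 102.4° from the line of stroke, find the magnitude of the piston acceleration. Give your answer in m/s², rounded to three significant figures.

655

ω = 267.2 rad/s
x(θ) = r cosθ + √(L² − r² sin²θ); with ω constant, a = ω²·d²x/dθ².
d²x/dθ² = −r cosθ − r²(cos2θ)/√u − r⁴ sin²2θ/(4u^{3/2}),  u = L² − r² sin²θ = 0.00777964 m².
Substituting r = 0.0212 m, L = 0.0906 m, θ = 102.4°: d²x/dθ² = +0.0091651 m.
a = ω²·d²x/dθ² = (267.2)²·(+0.0091651) = +654.54 m/s²;  |a| = 654.54 m/s².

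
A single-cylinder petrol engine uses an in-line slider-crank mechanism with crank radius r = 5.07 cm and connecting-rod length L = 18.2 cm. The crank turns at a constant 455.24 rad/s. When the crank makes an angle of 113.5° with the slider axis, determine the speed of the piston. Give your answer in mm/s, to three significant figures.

18700

ω = 455.2 rad/s
For an in-line slider-crank, x = r cosθ + √(L² − r² sin²θ), so v = −rω sinθ·[1 + r cosθ/√(L² − r² sin²θ)].
With r = 0.0507 m, L = 0.182 m, θ = 113.5°: √(L² − r² sin²θ) = 0.17596 m.
v = −0.0507·455.2·0.91706·[1 + 0.0507·-0.39875/0.17596] = -18.735 m/s.
|v| = 18.735 m/s = 18735 mm/s.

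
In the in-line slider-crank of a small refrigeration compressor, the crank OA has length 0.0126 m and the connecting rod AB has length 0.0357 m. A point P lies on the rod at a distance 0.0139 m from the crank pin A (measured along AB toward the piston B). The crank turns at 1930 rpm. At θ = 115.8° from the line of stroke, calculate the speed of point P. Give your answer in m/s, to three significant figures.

ω = 202.1 rad/s.  Crank-pin speed |V_A| = rω = 2.5466 m/s, perpendicular to OA.
Rod angle: sinφ = −(r/L) sinθ ⇒ φ = -18.527°; ω_rod = −rω cosθ/√(L²−r²sin²θ) = +32.743 rad/s.
V_P = V_A + ω_rod × AP, with AP = 0.0139 m along the rod.
Components: V_Px = −rω sinθ − a·ω_rod·sinφ = -2.1481 m/s;  V_Py = rω cosθ + a·ω_rod·cosφ = -0.67681 m/s.
|V_P| = √(V_Px² + V_Py²) = 2.2522 m/s.

2.25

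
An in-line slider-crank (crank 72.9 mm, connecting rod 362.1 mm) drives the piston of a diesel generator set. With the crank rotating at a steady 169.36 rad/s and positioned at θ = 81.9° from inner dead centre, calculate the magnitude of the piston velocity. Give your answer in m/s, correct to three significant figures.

ω = 169.4 rad/s
For an in-line slider-crank, x = r cosθ + √(L² − r² sin²θ), so v = −rω sinθ·[1 + r cosθ/√(L² − r² sin²θ)].
With r = 0.0729 m, L = 0.3621 m, θ = 81.9°: √(L² − r² sin²θ) = 0.35483 m.
v = −0.0729·169.4·0.99002·[1 + 0.0729·0.14090/0.35483] = -12.577 m/s.
|v| = 12.577 m/s.

12.6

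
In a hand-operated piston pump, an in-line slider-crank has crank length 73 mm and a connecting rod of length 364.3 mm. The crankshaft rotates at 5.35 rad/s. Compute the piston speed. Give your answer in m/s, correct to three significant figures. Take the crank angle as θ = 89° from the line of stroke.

0.392

ω = 5.35 rad/s
For an in-line slider-crank, x = r cosθ + √(L² − r² sin²θ), so v = −rω sinθ·[1 + r cosθ/√(L² − r² sin²θ)].
With r = 0.073 m, L = 0.3643 m, θ = 89°: √(L² − r² sin²θ) = 0.35691 m.
v = −0.073·5.35·0.99985·[1 + 0.073·0.01745/0.35691] = -0.39188 m/s.
|v| = 0.39188 m/s.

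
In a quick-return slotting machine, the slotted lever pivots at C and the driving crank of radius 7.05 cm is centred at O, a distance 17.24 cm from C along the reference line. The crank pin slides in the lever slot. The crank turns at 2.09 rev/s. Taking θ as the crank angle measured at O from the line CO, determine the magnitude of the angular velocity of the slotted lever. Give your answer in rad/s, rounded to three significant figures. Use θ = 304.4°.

ω = 13.13 rad/s (from 2.09 rev/s).
Crank pin A relative to C: A = (d + r cosθ, r sinθ); lever angle φ = atan2(r sinθ, d + r cosθ).
Differentiating tanφ: φ̇ = rω(d cosθ + r)/(d² + r² + 2dr cosθ).
d² + r² + 2dr cosθ = |CA|² = 0.0484255 m²;  d cosθ + r = +0.1679 m.
|ω_lever| = |0.0705·13.13·+0.1679| / 0.0484255 = 3.2099 rad/s.

3.21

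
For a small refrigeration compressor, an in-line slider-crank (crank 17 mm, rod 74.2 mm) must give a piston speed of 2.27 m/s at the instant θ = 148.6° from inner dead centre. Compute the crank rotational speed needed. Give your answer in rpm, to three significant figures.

3050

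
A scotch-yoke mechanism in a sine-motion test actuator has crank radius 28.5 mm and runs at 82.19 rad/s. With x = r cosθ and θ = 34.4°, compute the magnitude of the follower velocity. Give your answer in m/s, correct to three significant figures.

1.32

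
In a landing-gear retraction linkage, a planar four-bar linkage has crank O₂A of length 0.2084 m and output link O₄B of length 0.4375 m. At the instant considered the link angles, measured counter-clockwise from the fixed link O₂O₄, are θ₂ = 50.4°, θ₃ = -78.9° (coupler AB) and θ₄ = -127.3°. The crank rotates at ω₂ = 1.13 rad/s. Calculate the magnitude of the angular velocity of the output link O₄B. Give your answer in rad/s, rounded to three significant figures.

ω₂ = 1.13 rad/s
Differentiating the loop-closure r₂e^{iθ₂}+r₃e^{iθ₃}=r₁+r₄e^{iθ₄} gives r₂ω₂e^{iθ₂}+r₃ω₃e^{iθ₃}=r₄ω₄e^{iθ₄}.
Eliminating the other unknown: ω₄ = r₂ω₂ sin(θ₂−θ₃) / [r₄ sin(θ₄−θ₃)].
Numerator sine = +0.77384; denominator sine = -0.74780.
Result = 0.2084·1.13·(+0.77384) / (0.4375·(-0.74780)) = -0.55701 rad/s; magnitude 0.55701 rad/s.

0.557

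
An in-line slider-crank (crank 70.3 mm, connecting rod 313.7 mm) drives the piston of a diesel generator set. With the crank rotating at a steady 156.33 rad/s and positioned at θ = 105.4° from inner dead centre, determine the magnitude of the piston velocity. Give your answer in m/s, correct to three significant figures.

ω = 156.3 rad/s
For an in-line slider-crank, x = r cosθ + √(L² − r² sin²θ), so v = −rω sinθ·[1 + r cosθ/√(L² − r² sin²θ)].
With r = 0.0703 m, L = 0.3137 m, θ = 105.4°: √(L² − r² sin²θ) = 0.30629 m.
v = −0.0703·156.3·0.96410·[1 + 0.0703·-0.26556/0.30629] = -9.9496 m/s.
|v| = 9.9496 m/s.

9.95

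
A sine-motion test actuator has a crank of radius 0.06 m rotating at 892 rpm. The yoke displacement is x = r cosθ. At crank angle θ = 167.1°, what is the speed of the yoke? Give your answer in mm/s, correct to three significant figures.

ω = 93.41 rad/s (from 892 rpm).
x = r cosθ ⇒ ẋ = −rω sinθ.
|v| = rω|sinθ| = 0.06·93.41·|sin 167.1°| = 1.2512 m/s = 1251.2 mm/s.

1250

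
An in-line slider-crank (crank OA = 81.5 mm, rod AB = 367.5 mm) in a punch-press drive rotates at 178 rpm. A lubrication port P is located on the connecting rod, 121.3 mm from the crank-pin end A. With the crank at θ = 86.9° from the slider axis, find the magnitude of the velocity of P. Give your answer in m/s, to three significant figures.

1.52

ω = 18.64 rad/s.  Crank-pin speed |V_A| = rω = 1.5192 m/s, perpendicular to OA.
Rod angle: sinφ = −(r/L) sinθ ⇒ φ = -12.794°; ω_rod = −rω cosθ/√(L²−r²sin²θ) = -0.22924 rad/s.
V_P = V_A + ω_rod × AP, with AP = 0.1213 m along the rod.
Components: V_Px = −rω sinθ − a·ω_rod·sinφ = -1.5231 m/s;  V_Py = rω cosθ + a·ω_rod·cosφ = +0.055038 m/s.
|V_P| = √(V_Px² + V_Py²) = 1.5241 m/s.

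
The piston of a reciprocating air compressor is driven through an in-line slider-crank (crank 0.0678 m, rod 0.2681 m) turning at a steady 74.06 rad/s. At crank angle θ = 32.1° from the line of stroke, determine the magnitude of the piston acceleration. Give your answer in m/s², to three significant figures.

358

ω = 74.06 rad/s
x(θ) = r cosθ + √(L² − r² sin²θ); with ω constant, a = ω²·d²x/dθ².
d²x/dθ² = −r cosθ − r²(cos2θ)/√u − r⁴ sin²2θ/(4u^{3/2}),  u = L² − r² sin²θ = 0.0705795 m².
Substituting r = 0.0678 m, L = 0.2681 m, θ = 32.1°: d²x/dθ² = -0.065194 m.
a = ω²·d²x/dθ² = (74.06)²·(-0.065194) = -357.58 m/s²;  |a| = 357.58 m/s².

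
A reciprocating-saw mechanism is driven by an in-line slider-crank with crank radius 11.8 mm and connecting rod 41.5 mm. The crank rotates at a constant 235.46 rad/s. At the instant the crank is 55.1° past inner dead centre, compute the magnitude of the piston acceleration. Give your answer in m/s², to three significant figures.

312

ω = 235.5 rad/s
x(θ) = r cosθ + √(L² − r² sin²θ); with ω constant, a = ω²·d²x/dθ².
d²x/dθ² = −r cosθ − r²(cos2θ)/√u − r⁴ sin²2θ/(4u^{3/2}),  u = L² − r² sin²θ = 0.00162859 m².
Substituting r = 0.0118 m, L = 0.0415 m, θ = 55.1°: d²x/dθ² = -0.0056249 m.
a = ω²·d²x/dθ² = (235.5)²·(-0.0056249) = -311.85 m/s²;  |a| = 311.85 m/s².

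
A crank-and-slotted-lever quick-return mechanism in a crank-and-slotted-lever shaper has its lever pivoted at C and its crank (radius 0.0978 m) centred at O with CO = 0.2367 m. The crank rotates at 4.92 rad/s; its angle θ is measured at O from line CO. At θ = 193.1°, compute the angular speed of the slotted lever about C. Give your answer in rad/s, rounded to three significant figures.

3.12

ω = 4.92 rad/s
Crank pin A relative to C: A = (d + r cosθ, r sinθ); lever angle φ = atan2(r sinθ, d + r cosθ).
Differentiating tanφ: φ̇ = rω(d cosθ + r)/(d² + r² + 2dr cosθ).
d² + r² + 2dr cosθ = |CA|² = 0.0204981 m²;  d cosθ + r = -0.13274 m.
|ω_lever| = |0.0978·4.92·-0.13274| / 0.0204981 = 3.116 rad/s.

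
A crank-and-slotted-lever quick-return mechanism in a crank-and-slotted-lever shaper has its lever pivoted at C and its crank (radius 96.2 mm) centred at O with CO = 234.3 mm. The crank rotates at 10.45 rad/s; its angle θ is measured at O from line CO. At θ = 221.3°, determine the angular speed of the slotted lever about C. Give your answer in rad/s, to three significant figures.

2.65

ω = 10.45 rad/s
Crank pin A relative to C: A = (d + r cosθ, r sinθ); lever angle φ = atan2(r sinθ, d + r cosθ).
Differentiating tanφ: φ̇ = rω(d cosθ + r)/(d² + r² + 2dr cosθ).
d² + r² + 2dr cosθ = |CA|² = 0.0302845 m²;  d cosθ + r = -0.079821 m.
|ω_lever| = |0.0962·10.45·-0.079821| / 0.0302845 = 2.6497 rad/s.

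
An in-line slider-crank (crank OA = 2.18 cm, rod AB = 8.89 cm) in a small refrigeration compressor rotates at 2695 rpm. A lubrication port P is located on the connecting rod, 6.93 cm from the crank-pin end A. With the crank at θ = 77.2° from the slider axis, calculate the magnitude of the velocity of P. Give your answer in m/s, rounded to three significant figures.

ω = 282.2 rad/s.  Crank-pin speed |V_A| = rω = 6.1524 m/s, perpendicular to OA.
Rod angle: sinφ = −(r/L) sinθ ⇒ φ = -13.835°; ω_rod = −rω cosθ/√(L²−r²sin²θ) = -15.791 rad/s.
V_P = V_A + ω_rod × AP, with AP = 0.0693 m along the rod.
Components: V_Px = −rω sinθ − a·ω_rod·sinφ = -6.2612 m/s;  V_Py = rω cosθ + a·ω_rod·cosφ = +0.30052 m/s.
|V_P| = √(V_Px² + V_Py²) = 6.2684 m/s.

6.27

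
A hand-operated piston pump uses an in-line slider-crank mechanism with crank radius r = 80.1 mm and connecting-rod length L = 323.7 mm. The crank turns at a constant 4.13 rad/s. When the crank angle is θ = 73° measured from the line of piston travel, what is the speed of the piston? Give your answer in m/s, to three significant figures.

ω = 4.13 rad/s
For an in-line slider-crank, x = r cosθ + √(L² − r² sin²θ), so v = −rω sinθ·[1 + r cosθ/√(L² − r² sin²θ)].
With r = 0.0801 m, L = 0.3237 m, θ = 73°: √(L² − r² sin²θ) = 0.31451 m.
v = −0.0801·4.13·0.95630·[1 + 0.0801·0.29237/0.31451] = -0.33991 m/s.
|v| = 0.33991 m/s.

0.340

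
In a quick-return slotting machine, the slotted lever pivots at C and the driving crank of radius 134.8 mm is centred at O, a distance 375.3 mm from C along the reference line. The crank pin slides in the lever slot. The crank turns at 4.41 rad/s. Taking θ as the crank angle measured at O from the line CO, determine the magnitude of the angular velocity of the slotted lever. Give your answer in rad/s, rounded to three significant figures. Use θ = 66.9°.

0.844

ω = 4.41 rad/s
Crank pin A relative to C: A = (d + r cosθ, r sinθ); lever angle φ = atan2(r sinθ, d + r cosθ).
Differentiating tanφ: φ̇ = rω(d cosθ + r)/(d² + r² + 2dr cosθ).
d² + r² + 2dr cosθ = |CA|² = 0.198718 m²;  d cosθ + r = +0.28204 m.
|ω_lever| = |0.1348·4.41·+0.28204| / 0.198718 = 0.84374 rad/s.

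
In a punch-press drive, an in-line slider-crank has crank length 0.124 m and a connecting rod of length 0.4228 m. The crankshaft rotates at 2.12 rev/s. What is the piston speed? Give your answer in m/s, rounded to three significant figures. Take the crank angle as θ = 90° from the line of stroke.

1.65

ω = 2π·2.12 = 13.32 rad/s
For an in-line slider-crank, x = r cosθ + √(L² − r² sin²θ), so v = −rω sinθ·[1 + r cosθ/√(L² − r² sin²θ)].
With r = 0.124 m, L = 0.4228 m, θ = 90°: √(L² − r² sin²θ) = 0.40421 m.
v = −0.124·13.32·1.00000·[1 + 0.124·0.00000/0.40421] = -1.6517 m/s.
|v| = 1.6517 m/s.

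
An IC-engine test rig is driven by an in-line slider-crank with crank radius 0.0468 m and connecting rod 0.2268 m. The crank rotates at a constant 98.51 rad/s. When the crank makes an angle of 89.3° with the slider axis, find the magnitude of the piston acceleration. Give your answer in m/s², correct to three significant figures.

ω = 98.51 rad/s
x(θ) = r cosθ + √(L² − r² sin²θ); with ω constant, a = ω²·d²x/dθ².
d²x/dθ² = −r cosθ − r²(cos2θ)/√u − r⁴ sin²2θ/(4u^{3/2}),  u = L² − r² sin²θ = 0.0492483 m².
Substituting r = 0.0468 m, L = 0.2268 m, θ = 89.3°: d²x/dθ² = +0.0092948 m.
a = ω²·d²x/dθ² = (98.51)²·(+0.0092948) = +90.198 m/s²;  |a| = 90.198 m/s².

90.2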